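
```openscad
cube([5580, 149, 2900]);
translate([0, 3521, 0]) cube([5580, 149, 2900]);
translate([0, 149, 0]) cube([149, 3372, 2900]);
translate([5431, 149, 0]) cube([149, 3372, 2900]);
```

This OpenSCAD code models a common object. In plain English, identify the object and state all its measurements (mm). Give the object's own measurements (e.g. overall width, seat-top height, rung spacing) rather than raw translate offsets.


The wall frame of a small rectangular building: four walls, each 2900 mm tall and 149 mm thick, enclosing a footprint 5580 mm (x) by 3670 mm (y) outside-to-outside, with no floor or roof. The front and back walls (the −y and +y sides) span the full width; the two side walls fit between them.


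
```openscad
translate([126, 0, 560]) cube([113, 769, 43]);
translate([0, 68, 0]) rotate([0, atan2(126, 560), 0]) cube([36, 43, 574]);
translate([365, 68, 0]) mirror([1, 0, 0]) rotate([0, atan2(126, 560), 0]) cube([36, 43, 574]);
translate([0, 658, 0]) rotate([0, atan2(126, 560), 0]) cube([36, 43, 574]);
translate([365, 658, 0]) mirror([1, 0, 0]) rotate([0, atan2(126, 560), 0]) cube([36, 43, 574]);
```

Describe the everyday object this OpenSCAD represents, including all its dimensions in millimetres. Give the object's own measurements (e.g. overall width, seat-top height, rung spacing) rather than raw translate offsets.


A sawhorse. A 113×769×43 mm beam (x, y, z) sits on two A-frame leg pairs. Each pair is two raked legs of 36×43 mm section (43 mm along y) splaying symmetrically in x. Each leg rises 560 mm vertically over 126 mm of horizontal reach and is 574 mm long along its own axis. Every leg's outer bottom edge rests on the floor and its outer top edge meets a bottom edge of the beam — the left legs (tilting toward +x) meet the beam's −x bottom edge, the right legs (their mirror images, tilting toward −x) meet its +x bottom edge — so the leg tops tuck under the beam, the beam's underside is 560 mm above the floor, and the feet are 365 mm apart outside-to-outside with the beam centred between them. The two leg pairs are set in 68 mm from either end of the beam.


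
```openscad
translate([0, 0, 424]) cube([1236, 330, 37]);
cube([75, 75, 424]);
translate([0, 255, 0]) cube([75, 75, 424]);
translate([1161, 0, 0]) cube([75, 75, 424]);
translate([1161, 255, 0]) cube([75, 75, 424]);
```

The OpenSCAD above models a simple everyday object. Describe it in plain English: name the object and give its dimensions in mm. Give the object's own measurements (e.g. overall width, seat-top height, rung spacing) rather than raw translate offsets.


A bench: a 1236×330 mm seat slab, 37 mm thick, top at z = 461 mm, on four 75×75 mm square legs flush with the seat corners and standing on z = 0.


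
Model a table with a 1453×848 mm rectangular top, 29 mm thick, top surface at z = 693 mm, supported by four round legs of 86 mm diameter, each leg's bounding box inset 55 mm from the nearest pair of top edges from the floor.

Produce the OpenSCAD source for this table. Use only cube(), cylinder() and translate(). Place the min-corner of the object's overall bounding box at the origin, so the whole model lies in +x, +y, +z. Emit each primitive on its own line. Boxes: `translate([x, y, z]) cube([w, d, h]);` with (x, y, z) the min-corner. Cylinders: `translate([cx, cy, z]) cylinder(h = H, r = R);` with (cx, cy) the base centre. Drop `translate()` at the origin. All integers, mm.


translate([0, 0, 664]) cube([1453, 848, 29]);
translate([98, 98, 0]) cylinder(h = 664, r = 43);
translate([1355, 98, 0]) cylinder(h = 664, r = 43);
translate([98, 750, 0]) cylinder(h = 664, r = 43);
translate([1355, 750, 0]) cylinder(h = 664, r = 43);


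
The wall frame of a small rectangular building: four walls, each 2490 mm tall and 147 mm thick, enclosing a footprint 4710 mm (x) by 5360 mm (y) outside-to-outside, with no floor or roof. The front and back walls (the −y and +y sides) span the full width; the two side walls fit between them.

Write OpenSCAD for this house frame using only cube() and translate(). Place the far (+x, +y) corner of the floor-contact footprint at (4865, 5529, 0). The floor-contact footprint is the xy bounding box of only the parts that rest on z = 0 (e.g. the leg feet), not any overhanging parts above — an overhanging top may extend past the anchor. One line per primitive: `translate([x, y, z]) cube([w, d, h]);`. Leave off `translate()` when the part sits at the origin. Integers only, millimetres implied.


translate([155, 169, 0]) cube([4710, 147, 2490]);
translate([155, 5382, 0]) cube([4710, 147, 2490]);
translate([155, 316, 0]) cube([147, 5066, 2490]);
translate([4718, 316, 0]) cube([147, 5066, 2490]);


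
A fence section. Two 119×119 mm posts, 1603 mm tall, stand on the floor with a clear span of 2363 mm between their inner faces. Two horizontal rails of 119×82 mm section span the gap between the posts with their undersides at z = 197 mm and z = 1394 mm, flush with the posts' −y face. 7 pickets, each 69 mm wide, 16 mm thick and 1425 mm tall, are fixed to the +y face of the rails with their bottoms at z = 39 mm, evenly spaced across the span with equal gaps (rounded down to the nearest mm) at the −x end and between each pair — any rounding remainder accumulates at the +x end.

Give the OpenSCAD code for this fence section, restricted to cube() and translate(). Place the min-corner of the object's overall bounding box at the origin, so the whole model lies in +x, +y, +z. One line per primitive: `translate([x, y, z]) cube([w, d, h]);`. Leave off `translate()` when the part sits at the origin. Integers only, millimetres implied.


cube([119, 119, 1603]);
translate([2482, 0, 0]) cube([119, 119, 1603]);
translate([119, 0, 197]) cube([2363, 119, 82]);
translate([119, 0, 1394]) cube([2363, 119, 82]);
translate([354, 119, 39]) cube([69, 16, 1425]);
translate([658, 119, 39]) cube([69, 16, 1425]);
translate([962, 119, 39]) cube([69, 16, 1425]);
translate([1266, 119, 39]) cube([69, 16, 1425]);
translate([1570, 119, 39]) cube([69, 16, 1425]);
translate([1874, 119, 39]) cube([69, 16, 1425]);
translate([2178, 119, 39]) cube([69, 16, 1425]);


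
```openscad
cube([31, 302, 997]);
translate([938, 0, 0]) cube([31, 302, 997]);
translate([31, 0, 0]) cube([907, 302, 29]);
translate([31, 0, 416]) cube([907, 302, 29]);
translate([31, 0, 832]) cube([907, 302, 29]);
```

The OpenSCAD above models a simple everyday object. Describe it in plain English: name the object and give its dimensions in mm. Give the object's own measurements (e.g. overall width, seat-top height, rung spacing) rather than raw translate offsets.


An open bookshelf. Two side panels, each 31 mm thick, 302 mm deep and 997 mm tall, stand 969 mm apart (outside-to-outside). Between them sit 3 shelves, each 29 mm thick and 302 mm deep, spanning the full gap between the sides. The bottom shelf rests on the floor (its underside at z = 0) and the clear gap between one shelf's top and the next shelf's underside is 387 mm.


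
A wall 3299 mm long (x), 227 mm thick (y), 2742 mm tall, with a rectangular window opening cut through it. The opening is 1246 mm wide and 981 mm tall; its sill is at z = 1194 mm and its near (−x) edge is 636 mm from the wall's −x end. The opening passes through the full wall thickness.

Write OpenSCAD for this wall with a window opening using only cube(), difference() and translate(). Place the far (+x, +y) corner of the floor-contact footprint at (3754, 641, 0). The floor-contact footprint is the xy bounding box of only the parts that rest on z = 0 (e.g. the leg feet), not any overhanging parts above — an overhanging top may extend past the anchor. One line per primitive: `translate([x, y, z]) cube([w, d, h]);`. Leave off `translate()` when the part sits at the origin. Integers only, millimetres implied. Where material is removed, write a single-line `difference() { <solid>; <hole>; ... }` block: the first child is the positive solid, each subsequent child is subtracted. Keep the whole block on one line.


difference() { translate([455, 414, 0]) cube([3299, 227, 2742]); translate([1091, 414, 1194]) cube([1246, 227, 981]); }


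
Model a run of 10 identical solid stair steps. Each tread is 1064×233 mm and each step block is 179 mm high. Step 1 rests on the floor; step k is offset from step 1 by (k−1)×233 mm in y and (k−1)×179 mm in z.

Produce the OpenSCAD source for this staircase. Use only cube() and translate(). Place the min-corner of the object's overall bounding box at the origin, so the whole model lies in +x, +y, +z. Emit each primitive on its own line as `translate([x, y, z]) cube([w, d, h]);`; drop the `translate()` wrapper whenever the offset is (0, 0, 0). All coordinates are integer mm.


cube([1064, 233, 179]);
translate([0, 233, 179]) cube([1064, 233, 179]);
translate([0, 466, 358]) cube([1064, 233, 179]);
translate([0, 699, 537]) cube([1064, 233, 179]);
translate([0, 932, 716]) cube([1064, 233, 179]);
translate([0, 1165, 895]) cube([1064, 233, 179]);
translate([0, 1398, 1074]) cube([1064, 233, 179]);
translate([0, 1631, 1253]) cube([1064, 233, 179]);
translate([0, 1864, 1432]) cube([1064, 233, 179]);
translate([0, 2097, 1611]) cube([1064, 233, 179]);


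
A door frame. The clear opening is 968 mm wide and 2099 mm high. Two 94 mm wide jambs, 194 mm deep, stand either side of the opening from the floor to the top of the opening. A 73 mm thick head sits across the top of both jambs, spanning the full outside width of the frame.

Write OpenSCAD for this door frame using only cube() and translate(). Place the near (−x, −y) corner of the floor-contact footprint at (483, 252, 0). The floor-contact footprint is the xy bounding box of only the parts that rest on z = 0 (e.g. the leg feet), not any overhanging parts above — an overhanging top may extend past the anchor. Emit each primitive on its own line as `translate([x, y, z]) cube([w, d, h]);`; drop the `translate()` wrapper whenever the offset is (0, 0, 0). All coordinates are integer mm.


translate([483, 252, 0]) cube([94, 194, 2099]);
translate([1545, 252, 0]) cube([94, 194, 2099]);
translate([483, 252, 2099]) cube([1156, 194, 73]);


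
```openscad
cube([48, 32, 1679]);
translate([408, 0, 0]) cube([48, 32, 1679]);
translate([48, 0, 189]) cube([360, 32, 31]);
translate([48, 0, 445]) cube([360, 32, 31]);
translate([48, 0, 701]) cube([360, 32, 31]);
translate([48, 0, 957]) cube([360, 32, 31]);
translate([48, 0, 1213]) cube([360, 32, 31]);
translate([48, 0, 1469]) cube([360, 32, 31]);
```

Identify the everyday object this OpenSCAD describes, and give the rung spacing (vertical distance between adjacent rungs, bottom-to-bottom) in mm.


A ladder. The rung spacing is 256 mm.

Two tall 48×32 posts with 6 short bars between them — a ladder. Adjacent rungs sit at z = 189 and z = 445, so the spacing is 445 − 189 = 256 mm.


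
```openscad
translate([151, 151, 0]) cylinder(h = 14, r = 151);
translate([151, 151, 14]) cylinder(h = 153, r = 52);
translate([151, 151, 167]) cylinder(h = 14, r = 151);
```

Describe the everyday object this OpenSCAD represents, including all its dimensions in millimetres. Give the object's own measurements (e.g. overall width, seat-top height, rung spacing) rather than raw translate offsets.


A spool: two coaxial disc flanges of radius 151 mm and thickness 14 mm, joined by a core cylinder of radius 52 mm and height 153 mm. The lower flange rests on z = 0 and the three cylinders share a vertical axis.


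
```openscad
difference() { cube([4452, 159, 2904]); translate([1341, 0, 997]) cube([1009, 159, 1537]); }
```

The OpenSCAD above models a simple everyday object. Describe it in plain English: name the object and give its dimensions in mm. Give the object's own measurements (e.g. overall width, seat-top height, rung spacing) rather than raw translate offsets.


A wall 4452 mm long (x), 159 mm thick (y), 2904 mm tall, with a rectangular window opening cut through it. The opening is 1009 mm wide and 1537 mm tall; its sill is at z = 997 mm and its near (−x) edge is 1341 mm from the wall's −x end. The opening passes through the full wall thickness.


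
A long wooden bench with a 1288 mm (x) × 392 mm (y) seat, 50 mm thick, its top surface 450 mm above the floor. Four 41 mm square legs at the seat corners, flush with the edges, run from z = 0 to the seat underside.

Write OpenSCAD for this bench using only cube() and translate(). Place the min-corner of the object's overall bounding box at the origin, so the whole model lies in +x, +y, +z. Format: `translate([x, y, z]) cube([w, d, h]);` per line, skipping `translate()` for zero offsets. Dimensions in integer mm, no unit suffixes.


// leg_h = 450 − 50 = 400
translate([0, 0, 400]) cube([1288, 392, 50]);
cube([41, 41, 400]);
translate([0, 351, 0]) cube([41, 41, 400]);
translate([1247, 0, 0]) cube([41, 41, 400]);
translate([1247, 351, 0]) cube([41, 41, 400]);


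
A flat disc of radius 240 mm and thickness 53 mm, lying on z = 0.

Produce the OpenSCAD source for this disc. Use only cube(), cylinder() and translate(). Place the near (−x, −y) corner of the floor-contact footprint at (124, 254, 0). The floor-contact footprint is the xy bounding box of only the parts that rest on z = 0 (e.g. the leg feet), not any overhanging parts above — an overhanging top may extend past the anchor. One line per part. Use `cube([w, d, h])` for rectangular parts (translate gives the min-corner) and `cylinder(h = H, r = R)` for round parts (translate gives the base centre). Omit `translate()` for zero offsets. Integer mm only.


translate([364, 494, 0]) cylinder(h = 53, r = 240);


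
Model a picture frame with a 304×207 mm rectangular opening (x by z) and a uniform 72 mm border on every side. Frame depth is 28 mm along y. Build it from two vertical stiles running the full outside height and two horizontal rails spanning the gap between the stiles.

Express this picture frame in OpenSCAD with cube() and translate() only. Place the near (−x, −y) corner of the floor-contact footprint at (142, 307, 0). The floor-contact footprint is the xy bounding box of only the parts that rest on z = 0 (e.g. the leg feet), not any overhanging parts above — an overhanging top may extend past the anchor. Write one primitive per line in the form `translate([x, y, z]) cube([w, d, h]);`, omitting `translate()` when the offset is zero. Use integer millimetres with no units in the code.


translate([142, 307, 0]) cube([72, 28, 351]);
translate([518, 307, 0]) cube([72, 28, 351]);
translate([214, 307, 0]) cube([304, 28, 72]);
translate([214, 307, 279]) cube([304, 28, 72]);


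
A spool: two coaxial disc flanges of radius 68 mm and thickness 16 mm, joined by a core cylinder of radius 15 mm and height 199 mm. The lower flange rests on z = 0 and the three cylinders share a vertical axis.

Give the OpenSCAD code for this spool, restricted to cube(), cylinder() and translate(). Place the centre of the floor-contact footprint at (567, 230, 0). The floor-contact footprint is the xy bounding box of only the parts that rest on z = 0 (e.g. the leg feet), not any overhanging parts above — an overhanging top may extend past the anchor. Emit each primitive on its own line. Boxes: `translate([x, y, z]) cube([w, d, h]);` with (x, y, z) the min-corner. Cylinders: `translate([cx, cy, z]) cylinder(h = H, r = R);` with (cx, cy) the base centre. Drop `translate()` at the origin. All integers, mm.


translate([567, 230, 0]) cylinder(h = 16, r = 68);
translate([567, 230, 16]) cylinder(h = 199, r = 15);
translate([567, 230, 215]) cylinder(h = 16, r = 68);


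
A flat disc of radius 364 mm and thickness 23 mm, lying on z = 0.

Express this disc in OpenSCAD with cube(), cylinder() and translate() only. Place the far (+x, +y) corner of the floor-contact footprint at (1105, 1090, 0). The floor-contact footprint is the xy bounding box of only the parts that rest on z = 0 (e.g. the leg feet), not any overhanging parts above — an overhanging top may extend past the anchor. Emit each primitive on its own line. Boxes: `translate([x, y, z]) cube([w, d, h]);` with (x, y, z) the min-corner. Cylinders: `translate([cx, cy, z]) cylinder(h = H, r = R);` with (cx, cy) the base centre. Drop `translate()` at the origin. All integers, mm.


translate([741, 726, 0]) cylinder(h = 23, r = 364);


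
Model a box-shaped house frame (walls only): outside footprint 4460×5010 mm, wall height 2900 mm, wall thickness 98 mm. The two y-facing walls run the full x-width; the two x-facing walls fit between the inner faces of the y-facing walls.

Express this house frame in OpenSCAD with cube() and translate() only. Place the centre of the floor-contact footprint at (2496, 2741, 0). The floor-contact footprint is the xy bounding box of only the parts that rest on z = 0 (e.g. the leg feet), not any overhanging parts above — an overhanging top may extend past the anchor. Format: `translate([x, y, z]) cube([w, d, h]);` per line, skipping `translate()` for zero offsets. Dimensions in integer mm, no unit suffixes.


translate([266, 236, 0]) cube([4460, 98, 2900]);
translate([266, 5148, 0]) cube([4460, 98, 2900]);
translate([266, 334, 0]) cube([98, 4814, 2900]);
translate([4628, 334, 0]) cube([98, 4814, 2900]);


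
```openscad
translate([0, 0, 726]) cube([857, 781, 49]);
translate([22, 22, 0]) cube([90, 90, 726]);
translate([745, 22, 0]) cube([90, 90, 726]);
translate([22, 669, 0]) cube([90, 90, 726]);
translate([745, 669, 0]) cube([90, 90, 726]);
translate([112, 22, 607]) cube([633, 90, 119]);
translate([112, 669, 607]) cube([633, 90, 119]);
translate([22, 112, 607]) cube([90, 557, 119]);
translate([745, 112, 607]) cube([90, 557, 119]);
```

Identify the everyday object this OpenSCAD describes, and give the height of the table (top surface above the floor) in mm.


A table. The table height is 775 mm.

A 857×781×49 slab sits at z = 726 on four 90 mm square posts — a table. The top surface is at 726 + 49 = 775 mm.


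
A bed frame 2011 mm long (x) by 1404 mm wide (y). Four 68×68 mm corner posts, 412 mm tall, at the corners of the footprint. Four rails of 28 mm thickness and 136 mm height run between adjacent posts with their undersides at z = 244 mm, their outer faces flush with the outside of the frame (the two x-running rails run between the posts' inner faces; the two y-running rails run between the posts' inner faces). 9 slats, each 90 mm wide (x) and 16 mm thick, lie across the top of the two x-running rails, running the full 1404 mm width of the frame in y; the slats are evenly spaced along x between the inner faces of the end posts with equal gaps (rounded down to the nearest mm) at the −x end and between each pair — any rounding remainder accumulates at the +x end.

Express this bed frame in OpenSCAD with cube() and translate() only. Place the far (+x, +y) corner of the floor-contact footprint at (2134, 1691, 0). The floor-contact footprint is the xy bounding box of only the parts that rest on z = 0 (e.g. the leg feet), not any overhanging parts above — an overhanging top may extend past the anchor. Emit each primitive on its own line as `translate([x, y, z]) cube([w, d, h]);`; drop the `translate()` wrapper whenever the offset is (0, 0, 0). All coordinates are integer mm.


translate([123, 287, 0]) cube([68, 68, 412]);
translate([123, 1623, 0]) cube([68, 68, 412]);
translate([2066, 287, 0]) cube([68, 68, 412]);
translate([2066, 1623, 0]) cube([68, 68, 412]);
translate([191, 287, 244]) cube([1875, 28, 136]);
translate([191, 1663, 244]) cube([1875, 28, 136]);
translate([123, 355, 244]) cube([28, 1268, 136]);
translate([2106, 355, 244]) cube([28, 1268, 136]);
translate([297, 287, 380]) cube([90, 1404, 16]);
translate([493, 287, 380]) cube([90, 1404, 16]);
translate([689, 287, 380]) cube([90, 1404, 16]);
translate([885, 287, 380]) cube([90, 1404, 16]);
translate([1081, 287, 380]) cube([90, 1404, 16]);
translate([1277, 287, 380]) cube([90, 1404, 16]);
translate([1473, 287, 380]) cube([90, 1404, 16]);
translate([1669, 287, 380]) cube([90, 1404, 16]);
translate([1865, 287, 380]) cube([90, 1404, 16]);


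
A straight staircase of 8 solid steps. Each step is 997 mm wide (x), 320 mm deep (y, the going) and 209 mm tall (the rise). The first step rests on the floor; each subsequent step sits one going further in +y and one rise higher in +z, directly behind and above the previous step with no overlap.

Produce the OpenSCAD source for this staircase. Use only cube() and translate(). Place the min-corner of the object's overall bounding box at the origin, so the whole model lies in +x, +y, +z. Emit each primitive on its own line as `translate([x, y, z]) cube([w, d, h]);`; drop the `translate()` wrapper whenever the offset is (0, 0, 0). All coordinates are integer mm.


cube([997, 320, 209]);
translate([0, 320, 209]) cube([997, 320, 209]);
translate([0, 640, 418]) cube([997, 320, 209]);
translate([0, 960, 627]) cube([997, 320, 209]);
translate([0, 1280, 836]) cube([997, 320, 209]);
translate([0, 1600, 1045]) cube([997, 320, 209]);
translate([0, 1920, 1254]) cube([997, 320, 209]);
translate([0, 2240, 1463]) cube([997, 320, 209]);


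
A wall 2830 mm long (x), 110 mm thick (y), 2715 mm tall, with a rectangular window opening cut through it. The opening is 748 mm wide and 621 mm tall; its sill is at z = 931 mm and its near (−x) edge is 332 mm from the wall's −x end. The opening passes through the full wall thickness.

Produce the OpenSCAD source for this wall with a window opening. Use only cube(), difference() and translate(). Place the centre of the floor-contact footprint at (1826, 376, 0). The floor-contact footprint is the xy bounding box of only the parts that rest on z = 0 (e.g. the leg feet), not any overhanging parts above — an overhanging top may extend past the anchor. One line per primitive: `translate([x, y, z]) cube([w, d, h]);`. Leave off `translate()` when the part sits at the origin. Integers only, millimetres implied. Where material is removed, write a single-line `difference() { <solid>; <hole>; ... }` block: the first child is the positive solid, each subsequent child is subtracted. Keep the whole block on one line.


difference() { translate([411, 321, 0]) cube([2830, 110, 2715]); translate([743, 321, 931]) cube([748, 110, 621]); }


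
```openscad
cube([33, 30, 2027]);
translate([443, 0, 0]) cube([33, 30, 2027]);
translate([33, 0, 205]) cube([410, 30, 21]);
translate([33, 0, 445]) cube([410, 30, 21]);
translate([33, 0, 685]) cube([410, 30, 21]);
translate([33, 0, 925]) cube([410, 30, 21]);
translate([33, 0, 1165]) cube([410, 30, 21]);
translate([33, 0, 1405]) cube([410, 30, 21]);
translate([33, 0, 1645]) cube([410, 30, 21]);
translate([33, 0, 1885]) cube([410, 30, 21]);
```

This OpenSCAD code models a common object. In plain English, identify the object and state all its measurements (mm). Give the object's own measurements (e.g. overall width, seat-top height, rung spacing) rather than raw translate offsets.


A straight ladder. Two 33×30 mm vertical rails, 2027 mm tall, stand 476 mm apart (outside-to-outside) with their front faces coplanar on the −y side. 8 rungs, each 30 mm deep and 21 mm tall, span between the inner faces of the rails, front faces flush with the rails. The lowest rung's underside is at z = 205 mm and rungs are spaced 240 mm apart (underside to underside).


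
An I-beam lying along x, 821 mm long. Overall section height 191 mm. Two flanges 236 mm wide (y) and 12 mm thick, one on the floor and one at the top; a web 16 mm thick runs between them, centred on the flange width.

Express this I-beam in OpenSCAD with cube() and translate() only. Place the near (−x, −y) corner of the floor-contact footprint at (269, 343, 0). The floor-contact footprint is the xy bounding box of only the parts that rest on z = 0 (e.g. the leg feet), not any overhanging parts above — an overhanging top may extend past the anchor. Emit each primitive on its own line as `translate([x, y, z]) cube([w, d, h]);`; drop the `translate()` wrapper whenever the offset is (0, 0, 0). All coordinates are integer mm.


translate([269, 343, 0]) cube([821, 236, 12]);
translate([269, 453, 12]) cube([821, 16, 167]);
translate([269, 343, 179]) cube([821, 236, 12]);


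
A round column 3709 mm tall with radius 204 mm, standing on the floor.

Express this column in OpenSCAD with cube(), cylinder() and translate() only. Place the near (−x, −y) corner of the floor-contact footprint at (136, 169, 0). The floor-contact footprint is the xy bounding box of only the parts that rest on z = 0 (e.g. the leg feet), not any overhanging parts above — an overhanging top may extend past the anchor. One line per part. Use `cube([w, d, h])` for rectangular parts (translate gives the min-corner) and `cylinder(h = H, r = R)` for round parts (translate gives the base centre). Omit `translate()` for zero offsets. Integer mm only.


translate([340, 373, 0]) cylinder(h = 3709, r = 204);


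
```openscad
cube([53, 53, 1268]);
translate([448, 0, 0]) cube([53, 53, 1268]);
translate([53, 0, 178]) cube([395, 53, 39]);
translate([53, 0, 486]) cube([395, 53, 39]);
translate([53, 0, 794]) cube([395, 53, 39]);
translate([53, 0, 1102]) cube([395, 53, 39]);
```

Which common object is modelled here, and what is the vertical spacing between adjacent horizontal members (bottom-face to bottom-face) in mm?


A ladder. The rung spacing is 308 mm.

Two tall 53×53 posts with 4 short bars between them — a ladder. Adjacent rungs sit at z = 178 and z = 486, so the spacing is 486 − 178 = 308 mm.


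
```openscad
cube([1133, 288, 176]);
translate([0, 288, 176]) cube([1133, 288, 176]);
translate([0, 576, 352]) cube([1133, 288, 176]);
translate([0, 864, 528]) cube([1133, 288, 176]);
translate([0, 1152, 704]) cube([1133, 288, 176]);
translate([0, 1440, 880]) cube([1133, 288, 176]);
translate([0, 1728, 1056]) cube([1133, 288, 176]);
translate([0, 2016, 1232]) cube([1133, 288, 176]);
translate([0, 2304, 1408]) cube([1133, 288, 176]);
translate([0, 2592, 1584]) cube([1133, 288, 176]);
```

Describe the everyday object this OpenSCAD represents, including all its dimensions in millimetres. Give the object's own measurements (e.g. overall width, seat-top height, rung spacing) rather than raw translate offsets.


A straight staircase of 10 solid steps. Each step is 1133 mm wide (x), 288 mm deep (y, the going) and 176 mm tall (the rise). The first step rests on the floor; each subsequent step sits one going further in +y and one rise higher in +z, directly behind and above the previous step with no overlap.


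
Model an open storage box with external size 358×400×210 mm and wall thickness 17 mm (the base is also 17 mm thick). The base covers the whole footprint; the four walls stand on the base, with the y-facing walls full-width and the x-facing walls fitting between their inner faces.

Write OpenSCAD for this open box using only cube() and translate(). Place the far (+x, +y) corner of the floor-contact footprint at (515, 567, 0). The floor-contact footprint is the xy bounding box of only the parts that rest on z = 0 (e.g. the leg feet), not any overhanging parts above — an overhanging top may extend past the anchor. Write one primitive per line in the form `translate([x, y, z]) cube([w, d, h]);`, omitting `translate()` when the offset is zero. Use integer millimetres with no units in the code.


translate([157, 167, 0]) cube([358, 400, 17]);
translate([157, 167, 17]) cube([358, 17, 193]);
translate([157, 550, 17]) cube([358, 17, 193]);
translate([157, 184, 17]) cube([17, 366, 193]);
translate([498, 184, 17]) cube([17, 366, 193]);


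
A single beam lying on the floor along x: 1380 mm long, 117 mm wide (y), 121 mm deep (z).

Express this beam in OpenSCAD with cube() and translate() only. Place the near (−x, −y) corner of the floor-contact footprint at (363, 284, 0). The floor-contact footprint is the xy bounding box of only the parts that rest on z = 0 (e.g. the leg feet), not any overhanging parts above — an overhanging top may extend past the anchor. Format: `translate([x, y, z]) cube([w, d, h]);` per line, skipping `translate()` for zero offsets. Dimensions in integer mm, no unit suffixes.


translate([363, 284, 0]) cube([1380, 117, 121]);


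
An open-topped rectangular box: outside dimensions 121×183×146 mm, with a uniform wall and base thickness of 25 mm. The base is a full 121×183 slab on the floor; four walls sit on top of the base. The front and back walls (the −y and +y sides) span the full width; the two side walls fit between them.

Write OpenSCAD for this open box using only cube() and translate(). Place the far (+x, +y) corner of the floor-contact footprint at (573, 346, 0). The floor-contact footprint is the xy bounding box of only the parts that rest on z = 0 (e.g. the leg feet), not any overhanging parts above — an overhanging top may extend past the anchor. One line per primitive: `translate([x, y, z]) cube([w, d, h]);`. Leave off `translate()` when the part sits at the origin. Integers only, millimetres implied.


translate([452, 163, 0]) cube([121, 183, 25]);
translate([452, 163, 25]) cube([121, 25, 121]);
translate([452, 321, 25]) cube([121, 25, 121]);
translate([452, 188, 25]) cube([25, 133, 121]);
translate([548, 188, 25]) cube([25, 133, 121]);


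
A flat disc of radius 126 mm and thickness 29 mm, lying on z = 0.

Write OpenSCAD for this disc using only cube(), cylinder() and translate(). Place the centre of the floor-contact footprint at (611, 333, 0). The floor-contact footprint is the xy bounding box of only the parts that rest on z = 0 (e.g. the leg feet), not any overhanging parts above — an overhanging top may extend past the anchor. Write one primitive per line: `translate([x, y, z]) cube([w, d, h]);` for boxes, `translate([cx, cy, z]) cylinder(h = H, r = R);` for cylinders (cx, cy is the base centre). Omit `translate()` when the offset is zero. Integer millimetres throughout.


translate([611, 333, 0]) cylinder(h = 29, r = 126);


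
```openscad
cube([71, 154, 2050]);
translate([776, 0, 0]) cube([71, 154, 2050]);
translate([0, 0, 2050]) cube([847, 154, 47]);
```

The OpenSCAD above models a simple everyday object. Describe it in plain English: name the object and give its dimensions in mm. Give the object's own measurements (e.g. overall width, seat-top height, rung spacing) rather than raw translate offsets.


A door frame. The clear opening is 705 mm wide and 2050 mm high. Two 71 mm wide jambs, 154 mm deep, stand either side of the opening from the floor to the top of the opening. A 47 mm thick head sits across the top of both jambs, spanning the full outside width of the frame.


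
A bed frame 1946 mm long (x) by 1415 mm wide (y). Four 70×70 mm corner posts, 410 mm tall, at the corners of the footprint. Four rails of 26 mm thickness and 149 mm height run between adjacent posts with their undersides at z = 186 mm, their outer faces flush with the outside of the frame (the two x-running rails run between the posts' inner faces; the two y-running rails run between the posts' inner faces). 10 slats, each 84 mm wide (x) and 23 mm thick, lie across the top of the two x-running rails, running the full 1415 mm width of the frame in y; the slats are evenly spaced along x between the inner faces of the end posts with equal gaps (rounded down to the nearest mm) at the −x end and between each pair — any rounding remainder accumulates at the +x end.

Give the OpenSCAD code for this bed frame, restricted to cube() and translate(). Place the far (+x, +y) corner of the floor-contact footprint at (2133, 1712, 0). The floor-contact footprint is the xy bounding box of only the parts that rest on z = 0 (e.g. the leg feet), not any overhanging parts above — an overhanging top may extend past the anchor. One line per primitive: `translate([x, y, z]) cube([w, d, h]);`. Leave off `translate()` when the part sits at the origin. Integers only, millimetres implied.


translate([187, 297, 0]) cube([70, 70, 410]);
translate([187, 1642, 0]) cube([70, 70, 410]);
translate([2063, 297, 0]) cube([70, 70, 410]);
translate([2063, 1642, 0]) cube([70, 70, 410]);
translate([257, 297, 186]) cube([1806, 26, 149]);
translate([257, 1686, 186]) cube([1806, 26, 149]);
translate([187, 367, 186]) cube([26, 1275, 149]);
translate([2107, 367, 186]) cube([26, 1275, 149]);
translate([344, 297, 335]) cube([84, 1415, 23]);
translate([515, 297, 335]) cube([84, 1415, 23]);
translate([686, 297, 335]) cube([84, 1415, 23]);
translate([857, 297, 335]) cube([84, 1415, 23]);
translate([1028, 297, 335]) cube([84, 1415, 23]);
translate([1199, 297, 335]) cube([84, 1415, 23]);
translate([1370, 297, 335]) cube([84, 1415, 23]);
translate([1541, 297, 335]) cube([84, 1415, 23]);
translate([1712, 297, 335]) cube([84, 1415, 23]);
translate([1883, 297, 335]) cube([84, 1415, 23]);


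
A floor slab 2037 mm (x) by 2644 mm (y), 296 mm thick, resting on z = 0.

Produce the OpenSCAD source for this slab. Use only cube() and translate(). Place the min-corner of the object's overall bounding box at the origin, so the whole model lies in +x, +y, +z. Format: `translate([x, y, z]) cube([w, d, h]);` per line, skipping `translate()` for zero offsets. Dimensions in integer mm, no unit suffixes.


cube([2037, 2644, 296]);


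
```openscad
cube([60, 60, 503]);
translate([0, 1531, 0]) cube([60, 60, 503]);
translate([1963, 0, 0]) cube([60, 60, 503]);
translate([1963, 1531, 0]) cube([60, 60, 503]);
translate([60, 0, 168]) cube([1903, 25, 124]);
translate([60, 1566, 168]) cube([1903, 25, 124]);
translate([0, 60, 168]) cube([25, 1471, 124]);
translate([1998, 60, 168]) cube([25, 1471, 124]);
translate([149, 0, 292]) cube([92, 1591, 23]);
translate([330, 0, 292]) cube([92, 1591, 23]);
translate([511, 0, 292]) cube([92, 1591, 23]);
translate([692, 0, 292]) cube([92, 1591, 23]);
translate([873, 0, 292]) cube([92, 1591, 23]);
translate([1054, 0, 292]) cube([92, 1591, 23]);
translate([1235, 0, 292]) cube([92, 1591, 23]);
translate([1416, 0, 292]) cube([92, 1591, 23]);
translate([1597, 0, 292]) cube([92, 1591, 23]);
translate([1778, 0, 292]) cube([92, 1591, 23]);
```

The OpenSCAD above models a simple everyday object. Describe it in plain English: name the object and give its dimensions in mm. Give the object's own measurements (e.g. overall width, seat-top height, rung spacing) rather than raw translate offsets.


A bed frame 2023 mm long (x) by 1591 mm wide (y). Four 60×60 mm corner posts, 503 mm tall, at the corners of the footprint. Four rails of 25 mm thickness and 124 mm height run between adjacent posts with their undersides at z = 168 mm, their outer faces flush with the outside of the frame (the two x-running rails run between the posts' inner faces; the two y-running rails run between the posts' inner faces). 10 slats, each 92 mm wide (x) and 23 mm thick, lie across the top of the two x-running rails, running the full 1591 mm width of the frame in y; along x they sit between the end posts with a 89 mm gap after the −x posts and between neighbouring slats, leaving 93 mm before the +x posts.


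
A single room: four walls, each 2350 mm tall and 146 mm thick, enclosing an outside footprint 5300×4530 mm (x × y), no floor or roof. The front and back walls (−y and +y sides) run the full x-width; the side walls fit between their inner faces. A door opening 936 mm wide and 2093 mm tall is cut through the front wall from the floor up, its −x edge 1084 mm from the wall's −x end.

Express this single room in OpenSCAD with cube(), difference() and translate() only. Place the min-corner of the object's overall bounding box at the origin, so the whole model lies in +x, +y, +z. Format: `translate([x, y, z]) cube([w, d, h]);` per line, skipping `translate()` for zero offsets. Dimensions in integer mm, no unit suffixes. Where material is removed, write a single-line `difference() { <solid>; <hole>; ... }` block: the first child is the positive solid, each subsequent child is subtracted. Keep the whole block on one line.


difference() { cube([5300, 146, 2350]); translate([1084, 0, 0]) cube([936, 146, 2093]); }
translate([0, 4384, 0]) cube([5300, 146, 2350]);
translate([0, 146, 0]) cube([146, 4238, 2350]);
translate([5154, 146, 0]) cube([146, 4238, 2350]);


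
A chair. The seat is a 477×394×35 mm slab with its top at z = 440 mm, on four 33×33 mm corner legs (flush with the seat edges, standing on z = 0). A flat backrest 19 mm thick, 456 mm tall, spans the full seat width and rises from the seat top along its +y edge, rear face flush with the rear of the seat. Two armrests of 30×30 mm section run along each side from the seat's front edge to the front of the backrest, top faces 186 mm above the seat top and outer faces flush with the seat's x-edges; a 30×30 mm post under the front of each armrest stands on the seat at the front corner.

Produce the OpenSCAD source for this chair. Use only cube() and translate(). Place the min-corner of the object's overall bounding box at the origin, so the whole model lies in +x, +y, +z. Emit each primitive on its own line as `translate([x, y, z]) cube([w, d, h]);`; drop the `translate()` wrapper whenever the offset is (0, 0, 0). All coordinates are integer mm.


// leg_h = 440 - 35 = 405
// arm post h = 186 - 30 = 156
translate([0, 0, 405]) cube([477, 394, 35]);
cube([33, 33, 405]);
translate([444, 0, 0]) cube([33, 33, 405]);
translate([0, 361, 0]) cube([33, 33, 405]);
translate([444, 361, 0]) cube([33, 33, 405]);
translate([0, 375, 440]) cube([477, 19, 456]);
translate([0, 0, 596]) cube([30, 375, 30]);
translate([447, 0, 596]) cube([30, 375, 30]);
translate([0, 0, 440]) cube([30, 30, 156]);
translate([447, 0, 440]) cube([30, 30, 156]);


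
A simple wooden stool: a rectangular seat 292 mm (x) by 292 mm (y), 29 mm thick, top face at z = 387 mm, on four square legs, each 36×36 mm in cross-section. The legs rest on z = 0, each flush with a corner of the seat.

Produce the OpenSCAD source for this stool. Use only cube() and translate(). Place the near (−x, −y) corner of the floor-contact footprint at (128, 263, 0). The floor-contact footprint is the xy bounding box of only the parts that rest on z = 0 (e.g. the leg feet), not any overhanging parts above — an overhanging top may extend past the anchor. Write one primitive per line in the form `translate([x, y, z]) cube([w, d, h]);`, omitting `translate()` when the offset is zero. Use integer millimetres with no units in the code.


translate([128, 263, 358]) cube([292, 292, 29]);
translate([128, 263, 0]) cube([36, 36, 358]);
translate([384, 263, 0]) cube([36, 36, 358]);
translate([128, 519, 0]) cube([36, 36, 358]);
translate([384, 519, 0]) cube([36, 36, 358]);


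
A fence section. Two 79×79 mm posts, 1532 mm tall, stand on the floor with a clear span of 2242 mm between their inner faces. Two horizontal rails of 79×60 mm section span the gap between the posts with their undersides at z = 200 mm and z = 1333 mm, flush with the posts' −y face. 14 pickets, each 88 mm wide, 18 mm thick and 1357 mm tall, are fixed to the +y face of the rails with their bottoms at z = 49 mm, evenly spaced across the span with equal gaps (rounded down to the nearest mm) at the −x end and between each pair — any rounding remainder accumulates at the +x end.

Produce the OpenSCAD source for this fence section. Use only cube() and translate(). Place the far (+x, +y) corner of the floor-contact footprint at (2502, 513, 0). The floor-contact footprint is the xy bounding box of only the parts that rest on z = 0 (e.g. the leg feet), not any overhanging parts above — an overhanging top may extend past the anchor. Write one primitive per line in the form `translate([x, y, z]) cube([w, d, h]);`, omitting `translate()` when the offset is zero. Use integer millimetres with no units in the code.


translate([102, 434, 0]) cube([79, 79, 1532]);
translate([2423, 434, 0]) cube([79, 79, 1532]);
translate([181, 434, 200]) cube([2242, 79, 60]);
translate([181, 434, 1333]) cube([2242, 79, 60]);
translate([248, 513, 49]) cube([88, 18, 1357]);
translate([403, 513, 49]) cube([88, 18, 1357]);
translate([558, 513, 49]) cube([88, 18, 1357]);
translate([713, 513, 49]) cube([88, 18, 1357]);
translate([868, 513, 49]) cube([88, 18, 1357]);
translate([1023, 513, 49]) cube([88, 18, 1357]);
translate([1178, 513, 49]) cube([88, 18, 1357]);
translate([1333, 513, 49]) cube([88, 18, 1357]);
translate([1488, 513, 49]) cube([88, 18, 1357]);
translate([1643, 513, 49]) cube([88, 18, 1357]);
translate([1798, 513, 49]) cube([88, 18, 1357]);
translate([1953, 513, 49]) cube([88, 18, 1357]);
translate([2108, 513, 49]) cube([88, 18, 1357]);
translate([2263, 513, 49]) cube([88, 18, 1357]);
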